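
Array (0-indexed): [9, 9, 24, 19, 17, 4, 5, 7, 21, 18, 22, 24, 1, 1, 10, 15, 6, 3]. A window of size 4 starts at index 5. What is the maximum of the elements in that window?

21

Elements at indices 5..8: 4, 5, 7, 21
max(4, 5, 7, 21) = 21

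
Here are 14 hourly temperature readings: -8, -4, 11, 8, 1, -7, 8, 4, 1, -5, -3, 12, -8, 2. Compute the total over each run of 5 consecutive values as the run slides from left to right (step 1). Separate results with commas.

Sliding a size-5 window across the 14 values:
(-8, -4, 11, 8, 1) → sum 8
(-4, 11, 8, 1, -7) → sum 9
(11, 8, 1, -7, 8) → sum 21
(8, 1, -7, 8, 4) → sum 14
(1, -7, 8, 4, 1) → sum 7
(-7, 8, 4, 1, -5) → sum 1
(8, 4, 1, -5, -3) → sum 5
(4, 1, -5, -3, 12) → sum 9
(1, -5, -3, 12, -8) → sum -3
(-5, -3, 12, -8, 2) → sum -2

8, 9, 21, 14, 7, 1, 5, 9, -3, -2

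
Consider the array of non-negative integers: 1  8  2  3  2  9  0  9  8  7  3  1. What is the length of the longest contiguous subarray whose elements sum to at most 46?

→ 1: sum 1, len 1
→ 8: sum 9, len 2
→ 2: sum 11, len 3
→ 3: sum 14, len 4
→ 2: sum 16, len 5
→ 9: sum 25, len 6
→ 0: sum 25, len 7
→ 9: sum 34, len 8
→ 8: sum 42, len 9
→ 7 (dropped 1, 8): sum 40, len 8
→ 3: sum 43, len 9
→ 1: sum 44, len 10
Longest length seen: 10.

10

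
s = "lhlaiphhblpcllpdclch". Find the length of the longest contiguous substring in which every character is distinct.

add l: [l] len 1
add h: [l, h] len 2
add l (repeat l, move left end past it): [h, l] len 2
add a: [h, l, a] len 3
add i: [h, l, a, i] len 4
add p: [h, l, a, i, p] len 5
add h (repeat h, move left end past it): [l, a, i, p, h] len 5
add h (repeat h, move left end past it): [h] len 1
add b: [h, b] len 2
add l: [h, b, l] len 3
add p: [h, b, l, p] len 4
add c: [h, b, l, p, c] len 5
add l (repeat l, move left end past it): [p, c, l] len 3
add l (repeat l, move left end past it): [l] len 1
add p: [l, p] len 2
add d: [l, p, d] len 3
add c: [l, p, d, c] len 4
add l (repeat l, move left end past it): [p, d, c, l] len 4
add c (repeat c, move left end past it): [l, c] len 2
add h: [l, c, h] len 3
Longest all-distinct length: 5.

5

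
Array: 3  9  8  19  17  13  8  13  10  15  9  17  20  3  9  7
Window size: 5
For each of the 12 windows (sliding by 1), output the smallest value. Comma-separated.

Sliding a size-5 window across the 16 values:
(3, 9, 8, 19, 17) → min 3
(9, 8, 19, 17, 13) → min 8
(8, 19, 17, 13, 8) → min 8
(19, 17, 13, 8, 13) → min 8
(17, 13, 8, 13, 10) → min 8
(13, 8, 13, 10, 15) → min 8
(8, 13, 10, 15, 9) → min 8
(13, 10, 15, 9, 17) → min 9
(10, 15, 9, 17, 20) → min 9
(15, 9, 17, 20, 3) → min 3
(9, 17, 20, 3, 9) → min 3
(17, 20, 3, 9, 7) → min 3

3, 8, 8, 8, 8, 8, 8, 9, 9, 3, 3, 3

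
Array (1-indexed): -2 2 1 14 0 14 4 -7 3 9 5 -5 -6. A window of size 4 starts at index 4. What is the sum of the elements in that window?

Elements at indices 4..7: 14, 0, 14, 4
sum(14, 0, 14, 4) = 32

32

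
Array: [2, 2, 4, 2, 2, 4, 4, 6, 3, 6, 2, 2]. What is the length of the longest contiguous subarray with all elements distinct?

[2] len 1
[2] len 1
[2, 4] len 2
[4, 2] len 2
[2] len 1
[2, 4] len 2
[4] len 1
[4, 6] len 2
[4, 6, 3] len 3
[3, 6] len 2
[3, 6, 2] len 3
[2] len 1
Longest all-distinct length: 3.

3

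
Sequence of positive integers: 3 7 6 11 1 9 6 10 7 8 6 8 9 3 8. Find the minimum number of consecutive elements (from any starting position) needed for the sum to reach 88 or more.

12

Extend right; whenever the sum reaches 88, record the length and shrink from the left:
add 3: running sum 3 < 88
add 7: running sum 10 < 88
add 6: running sum 16 < 88
add 11: running sum 27 < 88
add 1: running sum 28 < 88
add 9: running sum 37 < 88
add 6: running sum 43 < 88
add 10: running sum 53 < 88
add 7: running sum 60 < 88
add 8: running sum 68 < 88
add 6: running sum 74 < 88
add 8: running sum 82 < 88
end 12: [7, 6, 11, 1, 9, 6, 10, 7, 8, 6, 8, 9] sum 88, len 12
end 13: [7, 6, 11, 1, 9, 6, 10, 7, 8, 6, 8, 9, 3] sum 91, len 13
end 14: [6, 11, 1, 9, 6, 10, 7, 8, 6, 8, 9, 3, 8] sum 92, len 13
Shortest qualifying length: 12.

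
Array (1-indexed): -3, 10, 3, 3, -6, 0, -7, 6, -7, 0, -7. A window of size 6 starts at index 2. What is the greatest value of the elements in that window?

10

Elements at indices 2..7: 10, 3, 3, -6, 0, -7
max(10, 3, 3, -6, 0, -7) = 10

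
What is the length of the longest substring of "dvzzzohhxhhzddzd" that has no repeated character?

3

add d: [d] len 1
add v: [d, v] len 2
add z: [d, v, z] len 3
add z (repeat z, move left end past it): [z] len 1
add z (repeat z, move left end past it): [z] len 1
add o: [z, o] len 2
add h: [z, o, h] len 3
add h (repeat h, move left end past it): [h] len 1
add x: [h, x] len 2
add h (repeat h, move left end past it): [x, h] len 2
add h (repeat h, move left end past it): [h] len 1
add z: [h, z] len 2
add d: [h, z, d] len 3
add d (repeat d, move left end past it): [d] len 1
add z: [d, z] len 2
add d (repeat d, move left end past it): [z, d] len 2
Longest all-distinct length: 3.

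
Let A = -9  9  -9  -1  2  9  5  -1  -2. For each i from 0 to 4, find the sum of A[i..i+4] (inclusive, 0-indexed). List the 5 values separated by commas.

-9 9 -9 -1 2 → sum -8
9 -9 -1 2 9 → sum 10
-9 -1 2 9 5 → sum 6
-1 2 9 5 -1 → sum 14
2 9 5 -1 -2 → sum 13

-8, 10, 6, 14, 13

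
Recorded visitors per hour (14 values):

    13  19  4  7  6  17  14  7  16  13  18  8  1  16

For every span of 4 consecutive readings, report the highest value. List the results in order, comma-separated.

(13, 19, 4, 7) → max 19
(19, 4, 7, 6) → max 19
(4, 7, 6, 17) → max 17
(7, 6, 17, 14) → max 17
(6, 17, 14, 7) → max 17
(17, 14, 7, 16) → max 17
(14, 7, 16, 13) → max 16
(7, 16, 13, 18) → max 18
(16, 13, 18, 8) → max 18
(13, 18, 8, 1) → max 18
(18, 8, 1, 16) → max 18

19, 19, 17, 17, 17, 17, 16, 18, 18, 18, 18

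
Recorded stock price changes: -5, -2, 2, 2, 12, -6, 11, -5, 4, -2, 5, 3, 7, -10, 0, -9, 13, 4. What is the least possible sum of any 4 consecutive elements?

[-5, -2, 2, 2] → sum -3
[-2, 2, 2, 12] → sum 14
[2, 2, 12, -6] → sum 10
[2, 12, -6, 11] → sum 19
[12, -6, 11, -5] → sum 12
[-6, 11, -5, 4] → sum 4
[11, -5, 4, -2] → sum 8
[-5, 4, -2, 5] → sum 2
[4, -2, 5, 3] → sum 10
[-2, 5, 3, 7] → sum 13
[5, 3, 7, -10] → sum 5
[3, 7, -10, 0] → sum 0
[7, -10, 0, -9] → sum -12
[-10, 0, -9, 13] → sum -6
[0, -9, 13, 4] → sum 8
Least of these is -12.

-12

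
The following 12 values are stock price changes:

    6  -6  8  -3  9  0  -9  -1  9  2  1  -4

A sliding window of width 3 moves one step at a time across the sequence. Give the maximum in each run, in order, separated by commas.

Sliding a size-3 window across the 12 values:
6 -6 8 → max 8
-6 8 -3 → max 8
8 -3 9 → max 9
-3 9 0 → max 9
9 0 -9 → max 9
0 -9 -1 → max 0
-9 -1 9 → max 9
-1 9 2 → max 9
9 2 1 → max 9
2 1 -4 → max 2

8, 8, 9, 9, 9, 0, 9, 9, 9, 2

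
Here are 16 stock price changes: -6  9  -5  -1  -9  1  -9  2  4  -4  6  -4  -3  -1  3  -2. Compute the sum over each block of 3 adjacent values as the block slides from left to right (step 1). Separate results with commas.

(-6, 9, -5) → sum -2
(9, -5, -1) → sum 3
(-5, -1, -9) → sum -15
(-1, -9, 1) → sum -9
(-9, 1, -9) → sum -17
(1, -9, 2) → sum -6
(-9, 2, 4) → sum -3
(2, 4, -4) → sum 2
(4, -4, 6) → sum 6
(-4, 6, -4) → sum -2
(6, -4, -3) → sum -1
(-4, -3, -1) → sum -8
(-3, -1, 3) → sum -1
(-1, 3, -2) → sum 0

-2, 3, -15, -9, -17, -6, -3, 2, 6, -2, -1, -8, -1, 0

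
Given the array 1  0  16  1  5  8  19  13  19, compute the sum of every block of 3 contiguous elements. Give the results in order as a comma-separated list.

Sliding a size-3 window across the 9 values:
1 0 16 → sum 17
0 16 1 → sum 17
16 1 5 → sum 22
1 5 8 → sum 14
5 8 19 → sum 32
8 19 13 → sum 40
19 13 19 → sum 51

17, 17, 22, 14, 32, 40, 51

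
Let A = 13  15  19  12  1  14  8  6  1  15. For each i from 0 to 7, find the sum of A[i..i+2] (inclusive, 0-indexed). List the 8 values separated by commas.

[13, 15, 19] → sum 47
[15, 19, 12] → sum 46
[19, 12, 1] → sum 32
[12, 1, 14] → sum 27
[1, 14, 8] → sum 23
[14, 8, 6] → sum 28
[8, 6, 1] → sum 15
[6, 1, 15] → sum 22

47, 46, 32, 27, 23, 28, 15, 22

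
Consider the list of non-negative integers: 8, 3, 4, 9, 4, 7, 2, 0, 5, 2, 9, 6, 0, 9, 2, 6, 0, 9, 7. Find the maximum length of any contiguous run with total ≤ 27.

[8] sum 8 len 1
[8, 3] sum 11 len 2
[8, 3, 4] sum 15 len 3
[8, 3, 4, 9] sum 24 len 4
[3, 4, 9, 4] sum 20 len 4
[3, 4, 9, 4, 7] sum 27 len 5
[4, 9, 4, 7, 2] sum 26 len 5
[4, 9, 4, 7, 2, 0] sum 26 len 6
[9, 4, 7, 2, 0, 5] sum 27 len 6
[4, 7, 2, 0, 5, 2] sum 20 len 6
[7, 2, 0, 5, 2, 9] sum 25 len 6
[2, 0, 5, 2, 9, 6] sum 24 len 6
[2, 0, 5, 2, 9, 6, 0] sum 24 len 7
[2, 9, 6, 0, 9] sum 26 len 5
[9, 6, 0, 9, 2] sum 26 len 5
[6, 0, 9, 2, 6] sum 23 len 5
[6, 0, 9, 2, 6, 0] sum 23 len 6
[0, 9, 2, 6, 0, 9] sum 26 len 6
[2, 6, 0, 9, 7] sum 24 len 5
Longest length seen: 7.

7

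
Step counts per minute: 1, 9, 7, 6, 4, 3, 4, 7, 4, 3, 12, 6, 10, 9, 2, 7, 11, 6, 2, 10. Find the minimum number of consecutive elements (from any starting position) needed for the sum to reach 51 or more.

7

Extend right; whenever the sum reaches 51, record the length and shrink from the left:
add 1: running sum 1 < 51
add 9: running sum 10 < 51
add 7: running sum 17 < 51
add 6: running sum 23 < 51
add 4: running sum 27 < 51
add 3: running sum 30 < 51
add 4: running sum 34 < 51
add 7: running sum 41 < 51
add 4: running sum 45 < 51
add 3: running sum 48 < 51
end 10: [9, 7, 6, 4, 3, 4, 7, 4, 3, 12] sum 59, len 10
end 11: [7, 6, 4, 3, 4, 7, 4, 3, 12, 6] sum 56, len 10
end 12: [4, 3, 4, 7, 4, 3, 12, 6, 10] sum 53, len 9
end 13: [7, 4, 3, 12, 6, 10, 9] sum 51, len 7
end 14: [7, 4, 3, 12, 6, 10, 9, 2] sum 53, len 8
end 15: [4, 3, 12, 6, 10, 9, 2, 7] sum 53, len 8
end 16: [12, 6, 10, 9, 2, 7, 11] sum 57, len 7
end 17: [6, 10, 9, 2, 7, 11, 6] sum 51, len 7
end 18: [6, 10, 9, 2, 7, 11, 6, 2] sum 53, len 8
end 19: [10, 9, 2, 7, 11, 6, 2, 10] sum 57, len 8
Shortest qualifying length: 7.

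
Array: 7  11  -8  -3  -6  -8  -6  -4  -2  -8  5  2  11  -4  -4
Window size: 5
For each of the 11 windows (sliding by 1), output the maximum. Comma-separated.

[7, 11, -8, -3, -6] → max 11
[11, -8, -3, -6, -8] → max 11
[-8, -3, -6, -8, -6] → max -3
[-3, -6, -8, -6, -4] → max -3
[-6, -8, -6, -4, -2] → max -2
[-8, -6, -4, -2, -8] → max -2
[-6, -4, -2, -8, 5] → max 5
[-4, -2, -8, 5, 2] → max 5
[-2, -8, 5, 2, 11] → max 11
[-8, 5, 2, 11, -4] → max 11
[5, 2, 11, -4, -4] → max 11

11, 11, -3, -3, -2, -2, 5, 5, 11, 11, 11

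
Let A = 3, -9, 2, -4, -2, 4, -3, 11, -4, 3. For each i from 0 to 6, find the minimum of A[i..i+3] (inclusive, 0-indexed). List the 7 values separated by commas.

-9, -9, -4, -4, -3, -4, -4

(3, -9, 2, -4) → min -9
(-9, 2, -4, -2) → min -9
(2, -4, -2, 4) → min -4
(-4, -2, 4, -3) → min -4
(-2, 4, -3, 11) → min -3
(4, -3, 11, -4) → min -4
(-3, 11, -4, 3) → min -4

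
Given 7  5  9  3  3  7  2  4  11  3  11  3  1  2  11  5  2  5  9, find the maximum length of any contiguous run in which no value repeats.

5

add 7: [7] len 1
add 5: [7, 5] len 2
add 9: [7, 5, 9] len 3
add 3: [7, 5, 9, 3] len 4
add 3 (repeat 3, move left end past it): [3] len 1
add 7: [3, 7] len 2
add 2: [3, 7, 2] len 3
add 4: [3, 7, 2, 4] len 4
add 11: [3, 7, 2, 4, 11] len 5
add 3 (repeat 3, move left end past it): [7, 2, 4, 11, 3] len 5
add 11 (repeat 11, move left end past it): [3, 11] len 2
add 3 (repeat 3, move left end past it): [11, 3] len 2
add 1: [11, 3, 1] len 3
add 2: [11, 3, 1, 2] len 4
add 11 (repeat 11, move left end past it): [3, 1, 2, 11] len 4
add 5: [3, 1, 2, 11, 5] len 5
add 2 (repeat 2, move left end past it): [11, 5, 2] len 3
add 5 (repeat 5, move left end past it): [2, 5] len 2
add 9: [2, 5, 9] len 3
Longest all-distinct length: 5.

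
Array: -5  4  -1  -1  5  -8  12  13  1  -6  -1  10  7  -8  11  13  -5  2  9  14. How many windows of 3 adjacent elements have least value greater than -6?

[-5, 4, -1] → min -5  > -6 ✓
[4, -1, -1] → min -1  > -6 ✓
[-1, -1, 5] → min -1  > -6 ✓
[-1, 5, -8] → min -8
[5, -8, 12] → min -8
[-8, 12, 13] → min -8
[12, 13, 1] → min 1  > -6 ✓
[13, 1, -6] → min -6
[1, -6, -1] → min -6
[-6, -1, 10] → min -6
[-1, 10, 7] → min -1  > -6 ✓
[10, 7, -8] → min -8
[7, -8, 11] → min -8
[-8, 11, 13] → min -8
[11, 13, -5] → min -5  > -6 ✓
[13, -5, 2] → min -5  > -6 ✓
[-5, 2, 9] → min -5  > -6 ✓
[2, 9, 14] → min 2  > -6 ✓
9 windows satisfy the condition.

9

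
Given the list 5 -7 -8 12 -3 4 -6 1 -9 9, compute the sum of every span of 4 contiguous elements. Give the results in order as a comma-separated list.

2, -6, 5, 7, -4, -10, -5

(5, -7, -8, 12) → sum 2
(-7, -8, 12, -3) → sum -6
(-8, 12, -3, 4) → sum 5
(12, -3, 4, -6) → sum 7
(-3, 4, -6, 1) → sum -4
(4, -6, 1, -9) → sum -10
(-6, 1, -9, 9) → sum -5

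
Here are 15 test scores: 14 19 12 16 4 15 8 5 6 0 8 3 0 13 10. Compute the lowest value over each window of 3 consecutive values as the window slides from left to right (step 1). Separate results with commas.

12, 12, 4, 4, 4, 5, 5, 0, 0, 0, 0, 0, 0

(14, 19, 12) → min 12
(19, 12, 16) → min 12
(12, 16, 4) → min 4
(16, 4, 15) → min 4
(4, 15, 8) → min 4
(15, 8, 5) → min 5
(8, 5, 6) → min 5
(5, 6, 0) → min 0
(6, 0, 8) → min 0
(0, 8, 3) → min 0
(8, 3, 0) → min 0
(3, 0, 13) → min 0
(0, 13, 10) → min 0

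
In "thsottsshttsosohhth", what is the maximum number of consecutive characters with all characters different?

4

add t: [t] len 1
add h: [t, h] len 2
add s: [t, h, s] len 3
add o: [t, h, s, o] len 4
add t (repeat t, move left end past it): [h, s, o, t] len 4
add t (repeat t, move left end past it): [t] len 1
add s: [t, s] len 2
add s (repeat s, move left end past it): [s] len 1
add h: [s, h] len 2
add t: [s, h, t] len 3
add t (repeat t, move left end past it): [t] len 1
add s: [t, s] len 2
add o: [t, s, o] len 3
add s (repeat s, move left end past it): [o, s] len 2
add o (repeat o, move left end past it): [s, o] len 2
add h: [s, o, h] len 3
add h (repeat h, move left end past it): [h] len 1
add t: [h, t] len 2
add h (repeat h, move left end past it): [t, h] len 2
Longest all-distinct length: 4.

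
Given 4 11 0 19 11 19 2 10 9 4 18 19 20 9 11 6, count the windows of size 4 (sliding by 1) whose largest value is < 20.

9

(4, 11, 0, 19) → max 19  < 20 ✓
(11, 0, 19, 11) → max 19  < 20 ✓
(0, 19, 11, 19) → max 19  < 20 ✓
(19, 11, 19, 2) → max 19  < 20 ✓
(11, 19, 2, 10) → max 19  < 20 ✓
(19, 2, 10, 9) → max 19  < 20 ✓
(2, 10, 9, 4) → max 10  < 20 ✓
(10, 9, 4, 18) → max 18  < 20 ✓
(9, 4, 18, 19) → max 19  < 20 ✓
(4, 18, 19, 20) → max 20
(18, 19, 20, 9) → max 20
(19, 20, 9, 11) → max 20
(20, 9, 11, 6) → max 20
9 windows satisfy the condition.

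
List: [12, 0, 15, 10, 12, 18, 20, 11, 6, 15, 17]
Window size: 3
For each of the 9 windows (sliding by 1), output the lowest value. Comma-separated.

Sliding a size-3 window across the 11 values:
[12, 0, 15] → min 0
[0, 15, 10] → min 0
[15, 10, 12] → min 10
[10, 12, 18] → min 10
[12, 18, 20] → min 12
[18, 20, 11] → min 11
[20, 11, 6] → min 6
[11, 6, 15] → min 6
[6, 15, 17] → min 6

0, 0, 10, 10, 12, 11, 6, 6, 6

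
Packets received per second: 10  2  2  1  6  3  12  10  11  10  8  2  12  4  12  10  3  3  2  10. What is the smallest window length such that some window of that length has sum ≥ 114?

16

Extend right; whenever the sum reaches 114, record the length and shrink from the left:
add 10: running sum 10 < 114
add 2: running sum 12 < 114
add 2: running sum 14 < 114
add 1: running sum 15 < 114
add 6: running sum 21 < 114
add 3: running sum 24 < 114
add 12: running sum 36 < 114
add 10: running sum 46 < 114
add 11: running sum 57 < 114
add 10: running sum 67 < 114
add 8: running sum 75 < 114
add 2: running sum 77 < 114
add 12: running sum 89 < 114
add 4: running sum 93 < 114
add 12: running sum 105 < 114
add 10: shortest ending here [10, 2, 2, 1, 6, 3, 12, 10, 11, 10, 8, 2, 12, 4, 12, 10] sum 115, len 16
add 3: shortest ending here [10, 2, 2, 1, 6, 3, 12, 10, 11, 10, 8, 2, 12, 4, 12, 10, 3] sum 118, len 17
add 3: shortest ending here [10, 2, 2, 1, 6, 3, 12, 10, 11, 10, 8, 2, 12, 4, 12, 10, 3, 3] sum 121, len 18
add 2: shortest ending here [10, 2, 2, 1, 6, 3, 12, 10, 11, 10, 8, 2, 12, 4, 12, 10, 3, 3, 2] sum 123, len 19
add 10: shortest ending here [6, 3, 12, 10, 11, 10, 8, 2, 12, 4, 12, 10, 3, 3, 2, 10] sum 118, len 16
Shortest qualifying length: 16.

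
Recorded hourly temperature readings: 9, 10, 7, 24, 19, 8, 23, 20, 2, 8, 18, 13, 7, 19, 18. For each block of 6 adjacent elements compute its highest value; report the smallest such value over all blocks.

19

9 10 7 24 19 8 → max 24
10 7 24 19 8 23 → max 24
7 24 19 8 23 20 → max 24
24 19 8 23 20 2 → max 24
19 8 23 20 2 8 → max 23
8 23 20 2 8 18 → max 23
23 20 2 8 18 13 → max 23
20 2 8 18 13 7 → max 20
2 8 18 13 7 19 → max 19
8 18 13 7 19 18 → max 19
Smallest of these is 19.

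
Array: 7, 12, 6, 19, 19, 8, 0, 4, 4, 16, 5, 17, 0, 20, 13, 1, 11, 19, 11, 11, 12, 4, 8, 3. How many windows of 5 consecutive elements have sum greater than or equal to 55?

(7, 12, 6, 19, 19) → sum 63  ≥ 55 ✓
(12, 6, 19, 19, 8) → sum 64  ≥ 55 ✓
(6, 19, 19, 8, 0) → sum 52
(19, 19, 8, 0, 4) → sum 50
(19, 8, 0, 4, 4) → sum 35
(8, 0, 4, 4, 16) → sum 32
(0, 4, 4, 16, 5) → sum 29
(4, 4, 16, 5, 17) → sum 46
(4, 16, 5, 17, 0) → sum 42
(16, 5, 17, 0, 20) → sum 58  ≥ 55 ✓
(5, 17, 0, 20, 13) → sum 55  ≥ 55 ✓
(17, 0, 20, 13, 1) → sum 51
(0, 20, 13, 1, 11) → sum 45
(20, 13, 1, 11, 19) → sum 64  ≥ 55 ✓
(13, 1, 11, 19, 11) → sum 55  ≥ 55 ✓
(1, 11, 19, 11, 11) → sum 53
(11, 19, 11, 11, 12) → sum 64  ≥ 55 ✓
(19, 11, 11, 12, 4) → sum 57  ≥ 55 ✓
(11, 11, 12, 4, 8) → sum 46
(11, 12, 4, 8, 3) → sum 38
8 windows satisfy the condition.

8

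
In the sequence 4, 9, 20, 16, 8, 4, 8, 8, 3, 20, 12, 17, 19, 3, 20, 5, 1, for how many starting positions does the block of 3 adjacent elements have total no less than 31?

9

(4, 9, 20) → sum 33  ≥ 31 ✓
(9, 20, 16) → sum 45  ≥ 31 ✓
(20, 16, 8) → sum 44  ≥ 31 ✓
(16, 8, 4) → sum 28
(8, 4, 8) → sum 20
(4, 8, 8) → sum 20
(8, 8, 3) → sum 19
(8, 3, 20) → sum 31  ≥ 31 ✓
(3, 20, 12) → sum 35  ≥ 31 ✓
(20, 12, 17) → sum 49  ≥ 31 ✓
(12, 17, 19) → sum 48  ≥ 31 ✓
(17, 19, 3) → sum 39  ≥ 31 ✓
(19, 3, 20) → sum 42  ≥ 31 ✓
(3, 20, 5) → sum 28
(20, 5, 1) → sum 26
9 windows satisfy the condition.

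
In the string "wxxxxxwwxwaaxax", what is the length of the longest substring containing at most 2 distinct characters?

10

[w] 1 distinct, len 1
[w, x] 2 distinct, len 2
[w, x, x] 2 distinct, len 3
[w, x, x, x] 2 distinct, len 4
[w, x, x, x, x] 2 distinct, len 5
[w, x, x, x, x, x] 2 distinct, len 6
[w, x, x, x, x, x, w] 2 distinct, len 7
[w, x, x, x, x, x, w, w] 2 distinct, len 8
[w, x, x, x, x, x, w, w, x] 2 distinct, len 9
[w, x, x, x, x, x, w, w, x, w] 2 distinct, len 10
[w, a] 2 distinct, len 2
[w, a, a] 2 distinct, len 3
[a, a, x] 2 distinct, len 3
[a, a, x, a] 2 distinct, len 4
[a, a, x, a, x] 2 distinct, len 5
Longest length with ≤2 distinct: 10.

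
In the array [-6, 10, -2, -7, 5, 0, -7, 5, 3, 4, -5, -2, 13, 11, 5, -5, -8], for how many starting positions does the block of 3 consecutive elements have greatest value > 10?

[-6, 10, -2] → max 10
[10, -2, -7] → max 10
[-2, -7, 5] → max 5
[-7, 5, 0] → max 5
[5, 0, -7] → max 5
[0, -7, 5] → max 5
[-7, 5, 3] → max 5
[5, 3, 4] → max 5
[3, 4, -5] → max 4
[4, -5, -2] → max 4
[-5, -2, 13] → max 13  > 10 ✓
[-2, 13, 11] → max 13  > 10 ✓
[13, 11, 5] → max 13  > 10 ✓
[11, 5, -5] → max 11  > 10 ✓
[5, -5, -8] → max 5
4 windows satisfy the condition.

4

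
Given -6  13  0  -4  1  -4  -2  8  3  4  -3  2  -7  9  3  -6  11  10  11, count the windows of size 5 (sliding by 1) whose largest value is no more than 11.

13

-6 13 0 -4 1 → max 13
13 0 -4 1 -4 → max 13
0 -4 1 -4 -2 → max 1  ≤ 11 ✓
-4 1 -4 -2 8 → max 8  ≤ 11 ✓
1 -4 -2 8 3 → max 8  ≤ 11 ✓
-4 -2 8 3 4 → max 8  ≤ 11 ✓
-2 8 3 4 -3 → max 8  ≤ 11 ✓
8 3 4 -3 2 → max 8  ≤ 11 ✓
3 4 -3 2 -7 → max 4  ≤ 11 ✓
4 -3 2 -7 9 → max 9  ≤ 11 ✓
-3 2 -7 9 3 → max 9  ≤ 11 ✓
2 -7 9 3 -6 → max 9  ≤ 11 ✓
-7 9 3 -6 11 → max 11  ≤ 11 ✓
9 3 -6 11 10 → max 11  ≤ 11 ✓
3 -6 11 10 11 → max 11  ≤ 11 ✓
13 windows satisfy the condition.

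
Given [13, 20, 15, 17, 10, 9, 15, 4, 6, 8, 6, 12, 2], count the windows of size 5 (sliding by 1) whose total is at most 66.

(13, 20, 15, 17, 10) → sum 75
(20, 15, 17, 10, 9) → sum 71
(15, 17, 10, 9, 15) → sum 66  ≤ 66 ✓
(17, 10, 9, 15, 4) → sum 55  ≤ 66 ✓
(10, 9, 15, 4, 6) → sum 44  ≤ 66 ✓
(9, 15, 4, 6, 8) → sum 42  ≤ 66 ✓
(15, 4, 6, 8, 6) → sum 39  ≤ 66 ✓
(4, 6, 8, 6, 12) → sum 36  ≤ 66 ✓
(6, 8, 6, 12, 2) → sum 34  ≤ 66 ✓
7 windows satisfy the condition.

7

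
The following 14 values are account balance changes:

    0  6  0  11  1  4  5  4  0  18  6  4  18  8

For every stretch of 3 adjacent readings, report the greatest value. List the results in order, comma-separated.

0 6 0 → max 6
6 0 11 → max 11
0 11 1 → max 11
11 1 4 → max 11
1 4 5 → max 5
4 5 4 → max 5
5 4 0 → max 5
4 0 18 → max 18
0 18 6 → max 18
18 6 4 → max 18
6 4 18 → max 18
4 18 8 → max 18

6, 11, 11, 11, 5, 5, 5, 18, 18, 18, 18, 18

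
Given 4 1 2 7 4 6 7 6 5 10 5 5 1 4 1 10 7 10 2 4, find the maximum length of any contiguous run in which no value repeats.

5

[4] len 1
[4, 1] len 2
[4, 1, 2] len 3
[4, 1, 2, 7] len 4
[1, 2, 7, 4] len 4
[1, 2, 7, 4, 6] len 5
[4, 6, 7] len 3
[7, 6] len 2
[7, 6, 5] len 3
[7, 6, 5, 10] len 4
[10, 5] len 2
[5] len 1
[5, 1] len 2
[5, 1, 4] len 3
[4, 1] len 2
[4, 1, 10] len 3
[4, 1, 10, 7] len 4
[7, 10] len 2
[7, 10, 2] len 3
[7, 10, 2, 4] len 4
Longest all-distinct length: 5.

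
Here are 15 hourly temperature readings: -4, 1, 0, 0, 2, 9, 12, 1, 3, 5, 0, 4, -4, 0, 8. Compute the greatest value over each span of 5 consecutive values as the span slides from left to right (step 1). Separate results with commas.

[-4, 1, 0, 0, 2] → max 2
[1, 0, 0, 2, 9] → max 9
[0, 0, 2, 9, 12] → max 12
[0, 2, 9, 12, 1] → max 12
[2, 9, 12, 1, 3] → max 12
[9, 12, 1, 3, 5] → max 12
[12, 1, 3, 5, 0] → max 12
[1, 3, 5, 0, 4] → max 5
[3, 5, 0, 4, -4] → max 5
[5, 0, 4, -4, 0] → max 5
[0, 4, -4, 0, 8] → max 8

2, 9, 12, 12, 12, 12, 12, 5, 5, 5, 8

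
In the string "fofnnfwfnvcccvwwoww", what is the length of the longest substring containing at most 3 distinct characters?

7

Extend right; when distinct count exceeds 3, shrink from the left:
add f: window [f] (1 distinct), len 1
add o: window [f, o] (2 distinct), len 2
add f: window [f, o, f] (2 distinct), len 3
add n: window [f, o, f, n] (3 distinct), len 4
add n: window [f, o, f, n, n] (3 distinct), len 5
add f: window [f, o, f, n, n, f] (3 distinct), len 6
add w: window [f, n, n, f, w] (3 distinct), len 5
add f: window [f, n, n, f, w, f] (3 distinct), len 6
add n: window [f, n, n, f, w, f, n] (3 distinct), len 7
add v: window [f, n, v] (3 distinct), len 3
add c: window [n, v, c] (3 distinct), len 3
add c: window [n, v, c, c] (3 distinct), len 4
add c: window [n, v, c, c, c] (3 distinct), len 5
add v: window [n, v, c, c, c, v] (3 distinct), len 6
add w: window [v, c, c, c, v, w] (3 distinct), len 6
add w: window [v, c, c, c, v, w, w] (3 distinct), len 7
add o: window [v, w, w, o] (3 distinct), len 4
add w: window [v, w, w, o, w] (3 distinct), len 5
add w: window [v, w, w, o, w, w] (3 distinct), len 6
Longest length with ≤3 distinct: 7.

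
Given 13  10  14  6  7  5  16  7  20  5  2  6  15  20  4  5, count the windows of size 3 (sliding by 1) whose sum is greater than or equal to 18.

13 10 14 → sum 37  ≥ 18 ✓
10 14 6 → sum 30  ≥ 18 ✓
14 6 7 → sum 27  ≥ 18 ✓
6 7 5 → sum 18  ≥ 18 ✓
7 5 16 → sum 28  ≥ 18 ✓
5 16 7 → sum 28  ≥ 18 ✓
16 7 20 → sum 43  ≥ 18 ✓
7 20 5 → sum 32  ≥ 18 ✓
20 5 2 → sum 27  ≥ 18 ✓
5 2 6 → sum 13
2 6 15 → sum 23  ≥ 18 ✓
6 15 20 → sum 41  ≥ 18 ✓
15 20 4 → sum 39  ≥ 18 ✓
20 4 5 → sum 29  ≥ 18 ✓
13 windows satisfy the condition.

13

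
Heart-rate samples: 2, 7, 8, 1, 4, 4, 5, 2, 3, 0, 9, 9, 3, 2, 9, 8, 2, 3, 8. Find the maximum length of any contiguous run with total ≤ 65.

15

Extend to the right; shrink from the left whenever the sum exceeds 65:
[2] sum 2 len 1
[2, 7] sum 9 len 2
[2, 7, 8] sum 17 len 3
[2, 7, 8, 1] sum 18 len 4
[2, 7, 8, 1, 4] sum 22 len 5
[2, 7, 8, 1, 4, 4] sum 26 len 6
[2, 7, 8, 1, 4, 4, 5] sum 31 len 7
[2, 7, 8, 1, 4, 4, 5, 2] sum 33 len 8
[2, 7, 8, 1, 4, 4, 5, 2, 3] sum 36 len 9
[2, 7, 8, 1, 4, 4, 5, 2, 3, 0] sum 36 len 10
[2, 7, 8, 1, 4, 4, 5, 2, 3, 0, 9] sum 45 len 11
[2, 7, 8, 1, 4, 4, 5, 2, 3, 0, 9, 9] sum 54 len 12
[2, 7, 8, 1, 4, 4, 5, 2, 3, 0, 9, 9, 3] sum 57 len 13
[2, 7, 8, 1, 4, 4, 5, 2, 3, 0, 9, 9, 3, 2] sum 59 len 14
[8, 1, 4, 4, 5, 2, 3, 0, 9, 9, 3, 2, 9] sum 59 len 13
[1, 4, 4, 5, 2, 3, 0, 9, 9, 3, 2, 9, 8] sum 59 len 13
[1, 4, 4, 5, 2, 3, 0, 9, 9, 3, 2, 9, 8, 2] sum 61 len 14
[1, 4, 4, 5, 2, 3, 0, 9, 9, 3, 2, 9, 8, 2, 3] sum 64 len 15
[5, 2, 3, 0, 9, 9, 3, 2, 9, 8, 2, 3, 8] sum 63 len 13
Longest length seen: 15.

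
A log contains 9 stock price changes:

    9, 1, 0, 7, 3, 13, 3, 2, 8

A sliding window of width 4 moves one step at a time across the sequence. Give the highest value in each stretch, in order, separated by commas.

9 1 0 7 → max 9
1 0 7 3 → max 7
0 7 3 13 → max 13
7 3 13 3 → max 13
3 13 3 2 → max 13
13 3 2 8 → max 13

9, 7, 13, 13, 13, 13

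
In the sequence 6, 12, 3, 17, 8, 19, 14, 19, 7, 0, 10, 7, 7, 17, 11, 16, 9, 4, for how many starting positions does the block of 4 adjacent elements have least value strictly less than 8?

6 12 3 17 → min 3  < 8 ✓
12 3 17 8 → min 3  < 8 ✓
3 17 8 19 → min 3  < 8 ✓
17 8 19 14 → min 8
8 19 14 19 → min 8
19 14 19 7 → min 7  < 8 ✓
14 19 7 0 → min 0  < 8 ✓
19 7 0 10 → min 0  < 8 ✓
7 0 10 7 → min 0  < 8 ✓
0 10 7 7 → min 0  < 8 ✓
10 7 7 17 → min 7  < 8 ✓
7 7 17 11 → min 7  < 8 ✓
7 17 11 16 → min 7  < 8 ✓
17 11 16 9 → min 9
11 16 9 4 → min 4  < 8 ✓
12 windows satisfy the condition.

12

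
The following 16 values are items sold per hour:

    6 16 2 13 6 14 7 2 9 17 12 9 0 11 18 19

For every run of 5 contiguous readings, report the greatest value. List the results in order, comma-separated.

16, 16, 14, 14, 14, 17, 17, 17, 17, 17, 18, 19

(6, 16, 2, 13, 6) → max 16
(16, 2, 13, 6, 14) → max 16
(2, 13, 6, 14, 7) → max 14
(13, 6, 14, 7, 2) → max 14
(6, 14, 7, 2, 9) → max 14
(14, 7, 2, 9, 17) → max 17
(7, 2, 9, 17, 12) → max 17
(2, 9, 17, 12, 9) → max 17
(9, 17, 12, 9, 0) → max 17
(17, 12, 9, 0, 11) → max 17
(12, 9, 0, 11, 18) → max 18
(9, 0, 11, 18, 19) → max 19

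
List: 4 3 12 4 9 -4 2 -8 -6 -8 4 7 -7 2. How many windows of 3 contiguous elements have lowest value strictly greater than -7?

5

[4, 3, 12] → min 3  > -7 ✓
[3, 12, 4] → min 3  > -7 ✓
[12, 4, 9] → min 4  > -7 ✓
[4, 9, -4] → min -4  > -7 ✓
[9, -4, 2] → min -4  > -7 ✓
[-4, 2, -8] → min -8
[2, -8, -6] → min -8
[-8, -6, -8] → min -8
[-6, -8, 4] → min -8
[-8, 4, 7] → min -8
[4, 7, -7] → min -7
[7, -7, 2] → min -7
5 windows satisfy the condition.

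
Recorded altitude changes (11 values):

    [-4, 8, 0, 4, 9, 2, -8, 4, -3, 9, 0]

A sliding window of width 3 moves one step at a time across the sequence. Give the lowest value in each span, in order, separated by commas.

-4, 0, 0, 2, -8, -8, -8, -3, -3

Sliding a size-3 window across the 11 values:
(-4, 8, 0) → min -4
(8, 0, 4) → min 0
(0, 4, 9) → min 0
(4, 9, 2) → min 2
(9, 2, -8) → min -8
(2, -8, 4) → min -8
(-8, 4, -3) → min -8
(4, -3, 9) → min -3
(-3, 9, 0) → min -3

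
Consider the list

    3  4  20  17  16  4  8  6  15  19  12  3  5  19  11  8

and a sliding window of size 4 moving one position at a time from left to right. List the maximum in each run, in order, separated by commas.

[3, 4, 20, 17] → max 20
[4, 20, 17, 16] → max 20
[20, 17, 16, 4] → max 20
[17, 16, 4, 8] → max 17
[16, 4, 8, 6] → max 16
[4, 8, 6, 15] → max 15
[8, 6, 15, 19] → max 19
[6, 15, 19, 12] → max 19
[15, 19, 12, 3] → max 19
[19, 12, 3, 5] → max 19
[12, 3, 5, 19] → max 19
[3, 5, 19, 11] → max 19
[5, 19, 11, 8] → max 19

20, 20, 20, 17, 16, 15, 19, 19, 19, 19, 19, 19, 19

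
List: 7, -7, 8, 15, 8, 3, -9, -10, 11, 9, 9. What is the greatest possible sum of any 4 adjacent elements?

[7, -7, 8, 15] → sum 23
[-7, 8, 15, 8] → sum 24
[8, 15, 8, 3] → sum 34
[15, 8, 3, -9] → sum 17
[8, 3, -9, -10] → sum -8
[3, -9, -10, 11] → sum -5
[-9, -10, 11, 9] → sum 1
[-10, 11, 9, 9] → sum 19
Greatest of these is 34.

34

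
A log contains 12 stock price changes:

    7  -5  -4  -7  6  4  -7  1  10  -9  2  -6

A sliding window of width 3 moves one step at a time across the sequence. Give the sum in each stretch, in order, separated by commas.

(7, -5, -4) → sum -2
(-5, -4, -7) → sum -16
(-4, -7, 6) → sum -5
(-7, 6, 4) → sum 3
(6, 4, -7) → sum 3
(4, -7, 1) → sum -2
(-7, 1, 10) → sum 4
(1, 10, -9) → sum 2
(10, -9, 2) → sum 3
(-9, 2, -6) → sum -13

-2, -16, -5, 3, 3, -2, 4, 2, 3, -13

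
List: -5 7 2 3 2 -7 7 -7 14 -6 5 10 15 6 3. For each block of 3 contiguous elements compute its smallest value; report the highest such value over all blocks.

6

[-5, 7, 2] → min -5
[7, 2, 3] → min 2
[2, 3, 2] → min 2
[3, 2, -7] → min -7
[2, -7, 7] → min -7
[-7, 7, -7] → min -7
[7, -7, 14] → min -7
[-7, 14, -6] → min -7
[14, -6, 5] → min -6
[-6, 5, 10] → min -6
[5, 10, 15] → min 5
[10, 15, 6] → min 6
[15, 6, 3] → min 3
Highest of these is 6.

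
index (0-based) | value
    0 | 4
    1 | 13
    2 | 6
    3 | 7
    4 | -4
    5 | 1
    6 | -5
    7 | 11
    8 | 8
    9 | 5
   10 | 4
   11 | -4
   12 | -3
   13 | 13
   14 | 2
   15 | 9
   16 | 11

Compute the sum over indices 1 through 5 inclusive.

23

Elements at indices 1..5: 13, 6, 7, -4, 1
sum(13, 6, 7, -4, 1) = 23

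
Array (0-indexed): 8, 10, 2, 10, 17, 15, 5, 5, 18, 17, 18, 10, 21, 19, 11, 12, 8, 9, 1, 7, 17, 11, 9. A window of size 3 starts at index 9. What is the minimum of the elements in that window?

Elements at indices 9..11: 17, 18, 10
min(17, 18, 10) = 10

10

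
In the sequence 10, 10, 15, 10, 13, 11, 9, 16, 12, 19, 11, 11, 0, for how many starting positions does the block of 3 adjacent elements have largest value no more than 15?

6

[10, 10, 15] → max 15  ≤ 15 ✓
[10, 15, 10] → max 15  ≤ 15 ✓
[15, 10, 13] → max 15  ≤ 15 ✓
[10, 13, 11] → max 13  ≤ 15 ✓
[13, 11, 9] → max 13  ≤ 15 ✓
[11, 9, 16] → max 16
[9, 16, 12] → max 16
[16, 12, 19] → max 19
[12, 19, 11] → max 19
[19, 11, 11] → max 19
[11, 11, 0] → max 11  ≤ 15 ✓
6 windows satisfy the condition.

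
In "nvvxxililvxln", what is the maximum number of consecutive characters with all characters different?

add n: [n] len 1
add v: [n, v] len 2
add v (repeat v, move left end past it): [v] len 1
add x: [v, x] len 2
add x (repeat x, move left end past it): [x] len 1
add i: [x, i] len 2
add l: [x, i, l] len 3
add i (repeat i, move left end past it): [l, i] len 2
add l (repeat l, move left end past it): [i, l] len 2
add v: [i, l, v] len 3
add x: [i, l, v, x] len 4
add l (repeat l, move left end past it): [v, x, l] len 3
add n: [v, x, l, n] len 4
Longest all-distinct length: 4.

4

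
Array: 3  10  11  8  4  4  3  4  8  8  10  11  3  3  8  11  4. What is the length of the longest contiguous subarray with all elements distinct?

[3] len 1
[3, 10] len 2
[3, 10, 11] len 3
[3, 10, 11, 8] len 4
[3, 10, 11, 8, 4] len 5
[4] len 1
[4, 3] len 2
[3, 4] len 2
[3, 4, 8] len 3
[8] len 1
[8, 10] len 2
[8, 10, 11] len 3
[8, 10, 11, 3] len 4
[3] len 1
[3, 8] len 2
[3, 8, 11] len 3
[3, 8, 11, 4] len 4
Longest all-distinct length: 5.

5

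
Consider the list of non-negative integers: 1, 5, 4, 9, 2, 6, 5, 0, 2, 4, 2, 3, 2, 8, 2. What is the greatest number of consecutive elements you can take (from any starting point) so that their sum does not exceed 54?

14

Extend to the right; shrink from the left whenever the sum exceeds 54:
[1] sum 1 len 1
[1, 5] sum 6 len 2
[1, 5, 4] sum 10 len 3
[1, 5, 4, 9] sum 19 len 4
[1, 5, 4, 9, 2] sum 21 len 5
[1, 5, 4, 9, 2, 6] sum 27 len 6
[1, 5, 4, 9, 2, 6, 5] sum 32 len 7
[1, 5, 4, 9, 2, 6, 5, 0] sum 32 len 8
[1, 5, 4, 9, 2, 6, 5, 0, 2] sum 34 len 9
[1, 5, 4, 9, 2, 6, 5, 0, 2, 4] sum 38 len 10
[1, 5, 4, 9, 2, 6, 5, 0, 2, 4, 2] sum 40 len 11
[1, 5, 4, 9, 2, 6, 5, 0, 2, 4, 2, 3] sum 43 len 12
[1, 5, 4, 9, 2, 6, 5, 0, 2, 4, 2, 3, 2] sum 45 len 13
[1, 5, 4, 9, 2, 6, 5, 0, 2, 4, 2, 3, 2, 8] sum 53 len 14
[5, 4, 9, 2, 6, 5, 0, 2, 4, 2, 3, 2, 8, 2] sum 54 len 14
Longest length seen: 14.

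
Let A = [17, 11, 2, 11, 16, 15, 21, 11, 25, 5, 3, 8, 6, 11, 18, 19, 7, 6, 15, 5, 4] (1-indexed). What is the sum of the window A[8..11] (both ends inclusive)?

44

Elements at indices 8..11: 11, 25, 5, 3
sum(11, 25, 5, 3) = 44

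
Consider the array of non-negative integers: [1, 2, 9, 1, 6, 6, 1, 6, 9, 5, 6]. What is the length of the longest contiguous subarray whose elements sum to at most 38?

8

[1] sum 1 len 1
[1, 2] sum 3 len 2
[1, 2, 9] sum 12 len 3
[1, 2, 9, 1] sum 13 len 4
[1, 2, 9, 1, 6] sum 19 len 5
[1, 2, 9, 1, 6, 6] sum 25 len 6
[1, 2, 9, 1, 6, 6, 1] sum 26 len 7
[1, 2, 9, 1, 6, 6, 1, 6] sum 32 len 8
[9, 1, 6, 6, 1, 6, 9] sum 38 len 7
[1, 6, 6, 1, 6, 9, 5] sum 34 len 7
[6, 1, 6, 9, 5, 6] sum 33 len 6
Longest length seen: 8.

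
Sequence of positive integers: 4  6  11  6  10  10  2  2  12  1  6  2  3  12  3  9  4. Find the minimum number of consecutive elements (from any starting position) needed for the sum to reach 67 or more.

add 4: running sum 4 < 67
add 6: running sum 10 < 67
add 11: running sum 21 < 67
add 6: running sum 27 < 67
add 10: running sum 37 < 67
add 10: running sum 47 < 67
add 2: running sum 49 < 67
add 2: running sum 51 < 67
add 12: running sum 63 < 67
add 1: running sum 64 < 67
end 10: [4, 6, 11, 6, 10, 10, 2, 2, 12, 1, 6] sum 70, len 11
end 11: [6, 11, 6, 10, 10, 2, 2, 12, 1, 6, 2] sum 68, len 11
end 12: [6, 11, 6, 10, 10, 2, 2, 12, 1, 6, 2, 3] sum 71, len 12
end 13: [11, 6, 10, 10, 2, 2, 12, 1, 6, 2, 3, 12] sum 77, len 12
end 14: [6, 10, 10, 2, 2, 12, 1, 6, 2, 3, 12, 3] sum 69, len 12
end 15: [10, 10, 2, 2, 12, 1, 6, 2, 3, 12, 3, 9] sum 72, len 12
end 16: [10, 10, 2, 2, 12, 1, 6, 2, 3, 12, 3, 9, 4] sum 76, len 13
Shortest qualifying length: 11.

11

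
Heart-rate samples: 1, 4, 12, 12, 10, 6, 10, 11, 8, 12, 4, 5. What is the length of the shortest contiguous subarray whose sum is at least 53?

add 1: running sum 1 < 53
add 4: running sum 5 < 53
add 12: running sum 17 < 53
add 12: running sum 29 < 53
add 10: running sum 39 < 53
add 6: running sum 45 < 53
add 10: shortest ending here [4, 12, 12, 10, 6, 10] sum 54, len 6
add 11: shortest ending here [12, 12, 10, 6, 10, 11] sum 61, len 6
add 8: shortest ending here [12, 10, 6, 10, 11, 8] sum 57, len 6
add 12: shortest ending here [10, 6, 10, 11, 8, 12] sum 57, len 6
add 4: shortest ending here [10, 6, 10, 11, 8, 12, 4] sum 61, len 7
add 5: shortest ending here [6, 10, 11, 8, 12, 4, 5] sum 56, len 7
Shortest qualifying length: 6.

6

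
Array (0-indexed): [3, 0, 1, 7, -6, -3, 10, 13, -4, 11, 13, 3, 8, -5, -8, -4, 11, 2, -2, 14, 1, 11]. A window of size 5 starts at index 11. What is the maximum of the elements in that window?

8

Elements at indices 11..15: 3, 8, -5, -8, -4
max(3, 8, -5, -8, -4) = 8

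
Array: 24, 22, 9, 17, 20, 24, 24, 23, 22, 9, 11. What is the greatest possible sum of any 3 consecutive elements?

(24, 22, 9) → sum 55
(22, 9, 17) → sum 48
(9, 17, 20) → sum 46
(17, 20, 24) → sum 61
(20, 24, 24) → sum 68
(24, 24, 23) → sum 71
(24, 23, 22) → sum 69
(23, 22, 9) → sum 54
(22, 9, 11) → sum 42
Greatest of these is 71.

71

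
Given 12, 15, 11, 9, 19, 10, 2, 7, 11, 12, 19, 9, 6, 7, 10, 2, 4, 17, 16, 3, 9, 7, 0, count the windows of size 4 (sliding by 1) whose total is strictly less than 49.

[12, 15, 11, 9] → sum 47  < 49 ✓
[15, 11, 9, 19] → sum 54
[11, 9, 19, 10] → sum 49
[9, 19, 10, 2] → sum 40  < 49 ✓
[19, 10, 2, 7] → sum 38  < 49 ✓
[10, 2, 7, 11] → sum 30  < 49 ✓
[2, 7, 11, 12] → sum 32  < 49 ✓
[7, 11, 12, 19] → sum 49
[11, 12, 19, 9] → sum 51
[12, 19, 9, 6] → sum 46  < 49 ✓
[19, 9, 6, 7] → sum 41  < 49 ✓
[9, 6, 7, 10] → sum 32  < 49 ✓
[6, 7, 10, 2] → sum 25  < 49 ✓
[7, 10, 2, 4] → sum 23  < 49 ✓
[10, 2, 4, 17] → sum 33  < 49 ✓
[2, 4, 17, 16] → sum 39  < 49 ✓
[4, 17, 16, 3] → sum 40  < 49 ✓
[17, 16, 3, 9] → sum 45  < 49 ✓
[16, 3, 9, 7] → sum 35  < 49 ✓
[3, 9, 7, 0] → sum 19  < 49 ✓
16 windows satisfy the condition.

16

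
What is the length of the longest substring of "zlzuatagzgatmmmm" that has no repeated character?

5

add z: [z] len 1
add l: [z, l] len 2
add z (repeat z, move left end past it): [l, z] len 2
add u: [l, z, u] len 3
add a: [l, z, u, a] len 4
add t: [l, z, u, a, t] len 5
add a (repeat a, move left end past it): [t, a] len 2
add g: [t, a, g] len 3
add z: [t, a, g, z] len 4
add g (repeat g, move left end past it): [z, g] len 2
add a: [z, g, a] len 3
add t: [z, g, a, t] len 4
add m: [z, g, a, t, m] len 5
add m (repeat m, move left end past it): [m] len 1
add m (repeat m, move left end past it): [m] len 1
add m (repeat m, move left end past it): [m] len 1
Longest all-distinct length: 5.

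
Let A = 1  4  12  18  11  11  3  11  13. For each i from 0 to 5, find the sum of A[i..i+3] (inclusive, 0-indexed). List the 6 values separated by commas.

35, 45, 52, 43, 36, 38

(1, 4, 12, 18) → sum 35
(4, 12, 18, 11) → sum 45
(12, 18, 11, 11) → sum 52
(18, 11, 11, 3) → sum 43
(11, 11, 3, 11) → sum 36
(11, 3, 11, 13) → sum 38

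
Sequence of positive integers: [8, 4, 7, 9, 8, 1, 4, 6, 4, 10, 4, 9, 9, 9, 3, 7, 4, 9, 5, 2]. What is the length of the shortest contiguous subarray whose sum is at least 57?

Extend right; whenever the sum reaches 57, record the length and shrink from the left:
add 8: running sum 8 < 57
add 4: running sum 12 < 57
add 7: running sum 19 < 57
add 9: running sum 28 < 57
add 8: running sum 36 < 57
add 1: running sum 37 < 57
add 4: running sum 41 < 57
add 6: running sum 47 < 57
add 4: running sum 51 < 57
add 10: shortest ending here [8, 4, 7, 9, 8, 1, 4, 6, 4, 10] sum 61, len 10
add 4: shortest ending here [4, 7, 9, 8, 1, 4, 6, 4, 10, 4] sum 57, len 10
add 9: shortest ending here [7, 9, 8, 1, 4, 6, 4, 10, 4, 9] sum 62, len 10
add 9: shortest ending here [9, 8, 1, 4, 6, 4, 10, 4, 9, 9] sum 64, len 10
add 9: shortest ending here [8, 1, 4, 6, 4, 10, 4, 9, 9, 9] sum 64, len 10
add 3: shortest ending here [4, 6, 4, 10, 4, 9, 9, 9, 3] sum 58, len 9
add 7: shortest ending here [6, 4, 10, 4, 9, 9, 9, 3, 7] sum 61, len 9
add 4: shortest ending here [4, 10, 4, 9, 9, 9, 3, 7, 4] sum 59, len 9
add 9: shortest ending here [10, 4, 9, 9, 9, 3, 7, 4, 9] sum 64, len 9
add 5: shortest ending here [4, 9, 9, 9, 3, 7, 4, 9, 5] sum 59, len 9
add 2: shortest ending here [9, 9, 9, 3, 7, 4, 9, 5, 2] sum 57, len 9
Shortest qualifying length: 9.

9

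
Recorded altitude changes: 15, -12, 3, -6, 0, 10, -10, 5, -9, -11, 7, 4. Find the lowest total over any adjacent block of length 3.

-15

Window sums for each of the 10 positions:
[15, -12, 3] → sum 6
[-12, 3, -6] → sum -15
[3, -6, 0] → sum -3
[-6, 0, 10] → sum 4
[0, 10, -10] → sum 0
[10, -10, 5] → sum 5
[-10, 5, -9] → sum -14
[5, -9, -11] → sum -15
[-9, -11, 7] → sum -13
[-11, 7, 4] → sum 0
Lowest of these is -15.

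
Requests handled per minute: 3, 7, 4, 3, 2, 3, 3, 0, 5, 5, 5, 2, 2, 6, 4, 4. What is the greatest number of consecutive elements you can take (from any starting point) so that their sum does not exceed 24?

add 3: [3] sum 3, len 1
add 7: [3, 7] sum 10, len 2
add 4: [3, 7, 4] sum 14, len 3
add 3: [3, 7, 4, 3] sum 17, len 4
add 2: [3, 7, 4, 3, 2] sum 19, len 5
add 3: [3, 7, 4, 3, 2, 3] sum 22, len 6
add 3: [7, 4, 3, 2, 3, 3] sum 22, len 6
add 0: [7, 4, 3, 2, 3, 3, 0] sum 22, len 7
add 5: [4, 3, 2, 3, 3, 0, 5] sum 20, len 7
add 5: [3, 2, 3, 3, 0, 5, 5] sum 21, len 7
add 5: [2, 3, 3, 0, 5, 5, 5] sum 23, len 7
add 2: [3, 3, 0, 5, 5, 5, 2] sum 23, len 7
add 2: [3, 0, 5, 5, 5, 2, 2] sum 22, len 7
add 6: [5, 5, 2, 2, 6] sum 20, len 5
add 4: [5, 5, 2, 2, 6, 4] sum 24, len 6
add 4: [5, 2, 2, 6, 4, 4] sum 23, len 6
Longest length seen: 7.

7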